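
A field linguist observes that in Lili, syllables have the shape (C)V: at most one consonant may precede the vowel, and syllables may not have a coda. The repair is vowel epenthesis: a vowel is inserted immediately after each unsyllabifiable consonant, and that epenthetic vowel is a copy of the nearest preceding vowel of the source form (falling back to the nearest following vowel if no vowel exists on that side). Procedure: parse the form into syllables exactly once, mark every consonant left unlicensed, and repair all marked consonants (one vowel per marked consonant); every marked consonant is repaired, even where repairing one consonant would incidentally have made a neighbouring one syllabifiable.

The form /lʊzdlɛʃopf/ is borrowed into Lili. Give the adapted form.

The consonants /z/, /d/, /p/, /f/ cannot be parsed into a legal (C)V syllable (no codas are permitted; onsets are limited to one consonant).
Epenthesis after each stranded consonant: /z/ → /zʊ/, /d/ → /dʊ/, /p/ → /po/, /f/ → /fo/.

lʊzʊdʊlɛʃopofo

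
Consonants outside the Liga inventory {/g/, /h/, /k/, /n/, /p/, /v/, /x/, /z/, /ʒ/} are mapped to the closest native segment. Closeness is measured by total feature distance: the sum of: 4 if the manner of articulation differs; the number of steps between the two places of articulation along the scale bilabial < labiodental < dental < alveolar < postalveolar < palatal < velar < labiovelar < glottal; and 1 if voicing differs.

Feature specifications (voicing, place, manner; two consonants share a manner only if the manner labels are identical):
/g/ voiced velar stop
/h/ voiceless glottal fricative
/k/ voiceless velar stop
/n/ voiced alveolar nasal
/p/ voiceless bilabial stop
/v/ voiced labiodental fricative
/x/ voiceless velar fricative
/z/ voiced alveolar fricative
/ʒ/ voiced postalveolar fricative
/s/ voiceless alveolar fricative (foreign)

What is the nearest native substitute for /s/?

/z/ is closest: same manner (fricative), place distance 0 (alveolar→alveolar), voicing differs (+1); total 1. Next closest is /ʒ/ at distance 2.

z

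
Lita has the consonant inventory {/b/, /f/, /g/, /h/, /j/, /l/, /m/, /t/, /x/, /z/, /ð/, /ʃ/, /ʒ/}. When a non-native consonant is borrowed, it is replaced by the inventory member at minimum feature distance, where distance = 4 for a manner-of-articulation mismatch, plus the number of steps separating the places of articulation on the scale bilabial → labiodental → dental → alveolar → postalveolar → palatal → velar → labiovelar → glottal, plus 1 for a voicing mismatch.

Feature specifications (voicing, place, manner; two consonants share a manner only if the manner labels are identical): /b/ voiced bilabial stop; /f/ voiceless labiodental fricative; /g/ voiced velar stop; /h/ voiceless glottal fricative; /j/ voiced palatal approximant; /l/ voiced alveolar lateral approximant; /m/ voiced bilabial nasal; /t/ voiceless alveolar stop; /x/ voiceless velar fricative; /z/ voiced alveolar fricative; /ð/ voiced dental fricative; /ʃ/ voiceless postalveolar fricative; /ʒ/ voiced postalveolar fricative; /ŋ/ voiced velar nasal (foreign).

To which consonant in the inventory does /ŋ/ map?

g

/g/ is closest: manner differs (nasal→stop, +4), place distance 0 (velar→velar), same voicing; total 4. Next closest is /j/ at distance 5.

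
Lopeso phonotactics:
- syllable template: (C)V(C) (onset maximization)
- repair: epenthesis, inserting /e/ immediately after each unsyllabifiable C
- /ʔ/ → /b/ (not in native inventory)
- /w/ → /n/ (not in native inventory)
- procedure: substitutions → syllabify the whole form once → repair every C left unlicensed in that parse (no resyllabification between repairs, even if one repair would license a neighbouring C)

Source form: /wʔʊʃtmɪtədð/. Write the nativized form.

nebʊʃtemɪtədðe

Substitution: /w/ → /n/, /ʔ/ → /b/, giving /nbʊʃtmɪtədð/.
Under (C)V(C), the unsyllabifiable consonants are /n/, /t/, /ð/ (at most one coda consonant is licensed; onsets are limited to one consonant).
Inserting the epenthetic vowel yields /n/ → /ne/, /t/ → /te/, /ð/ → /ðe/.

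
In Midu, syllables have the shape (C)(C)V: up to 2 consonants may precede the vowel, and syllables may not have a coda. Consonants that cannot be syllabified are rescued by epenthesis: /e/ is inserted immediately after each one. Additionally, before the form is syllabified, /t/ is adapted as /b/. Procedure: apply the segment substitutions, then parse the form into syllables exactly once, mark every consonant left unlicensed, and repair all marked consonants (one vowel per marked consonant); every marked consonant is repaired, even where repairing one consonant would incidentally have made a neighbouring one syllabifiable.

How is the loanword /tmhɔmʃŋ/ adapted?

bemhɔmeʃeŋe

Substitution: /t/ → /b/, giving /bmhɔmʃŋ/.
The consonants /b/, /m/, /ʃ/, /ŋ/ cannot be parsed into a legal (C)(C)V syllable (no codas are permitted; onsets may contain at most 2 consonants).
Each unlicensed consonant becomes the onset of a new syllable: /b/ → /be/, /m/ → /me/, /ʃ/ → /ʃe/, /ŋ/ → /ŋe/.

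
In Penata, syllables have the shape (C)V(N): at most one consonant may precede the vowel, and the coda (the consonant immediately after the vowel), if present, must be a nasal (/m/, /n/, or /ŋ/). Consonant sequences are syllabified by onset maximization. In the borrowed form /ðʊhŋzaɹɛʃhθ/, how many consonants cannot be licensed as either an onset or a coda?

5

Syllabifying with onset maximization leaves /h/, /ŋ/, /ʃ/, /h/, /θ/ stranded (only a nasal (/m/, /n/, or /ŋ/) is licensed in coda position; onsets are limited to one consonant).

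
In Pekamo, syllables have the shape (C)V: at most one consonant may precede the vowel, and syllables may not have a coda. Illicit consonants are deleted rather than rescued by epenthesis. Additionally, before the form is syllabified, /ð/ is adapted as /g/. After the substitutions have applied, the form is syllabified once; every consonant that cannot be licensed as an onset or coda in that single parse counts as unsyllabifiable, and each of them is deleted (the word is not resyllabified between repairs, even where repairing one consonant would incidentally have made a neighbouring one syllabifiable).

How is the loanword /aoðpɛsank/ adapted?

aopɛsa

Substitution: /ð/ → /g/, giving /aogpɛsank/.
Under (C)V, the unsyllabifiable consonants are /g/, /n/, /k/ (no codas are permitted; onsets are limited to one consonant).
Each unlicensed consonant is deleted: /g/, /n/, /k/.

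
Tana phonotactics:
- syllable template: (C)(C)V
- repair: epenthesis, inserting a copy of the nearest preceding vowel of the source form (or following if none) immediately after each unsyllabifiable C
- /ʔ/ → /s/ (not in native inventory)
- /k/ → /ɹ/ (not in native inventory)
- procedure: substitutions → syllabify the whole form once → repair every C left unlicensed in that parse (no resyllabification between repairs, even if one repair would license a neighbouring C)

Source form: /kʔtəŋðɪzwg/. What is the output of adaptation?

ɹəstəŋðɪzɪwɪgɪ

Substitution: /k/ → /ɹ/, /ʔ/ → /s/, giving /ɹstəŋðɪzwg/.
The consonants /ɹ/, /z/, /w/, /g/ cannot be parsed into a legal (C)(C)V syllable (no codas are permitted; onsets may contain at most 2 consonants).
Inserting the epenthetic vowel yields /ɹ/ → /ɹə/, /z/ → /zɪ/, /w/ → /wɪ/, /g/ → /gɪ/.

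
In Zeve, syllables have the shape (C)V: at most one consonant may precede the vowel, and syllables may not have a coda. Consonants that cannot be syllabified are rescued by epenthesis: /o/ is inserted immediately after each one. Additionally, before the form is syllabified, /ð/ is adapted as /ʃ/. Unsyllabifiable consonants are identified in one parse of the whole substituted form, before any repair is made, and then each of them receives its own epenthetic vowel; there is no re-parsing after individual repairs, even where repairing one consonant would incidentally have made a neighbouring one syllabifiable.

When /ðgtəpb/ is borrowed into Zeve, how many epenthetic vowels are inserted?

4

After substitution the input is /ʃgtəpb/.
The unsyllabifiable consonants are /ʃ/, /g/, /p/, /b/; each receives one epenthetic vowel.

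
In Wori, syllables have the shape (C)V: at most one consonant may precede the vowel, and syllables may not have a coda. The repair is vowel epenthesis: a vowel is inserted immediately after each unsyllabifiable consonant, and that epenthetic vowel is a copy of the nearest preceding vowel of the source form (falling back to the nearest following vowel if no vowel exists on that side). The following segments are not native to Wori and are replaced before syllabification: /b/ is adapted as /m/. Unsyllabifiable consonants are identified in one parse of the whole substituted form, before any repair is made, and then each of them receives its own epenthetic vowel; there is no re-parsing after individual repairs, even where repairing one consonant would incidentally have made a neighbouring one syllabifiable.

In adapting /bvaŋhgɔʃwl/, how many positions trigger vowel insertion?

After substitution the input is /mvaŋhgɔʃwl/.
The unsyllabifiable consonants are /m/, /ŋ/, /h/, /ʃ/, /w/, /l/; each receives one epenthetic vowel.

6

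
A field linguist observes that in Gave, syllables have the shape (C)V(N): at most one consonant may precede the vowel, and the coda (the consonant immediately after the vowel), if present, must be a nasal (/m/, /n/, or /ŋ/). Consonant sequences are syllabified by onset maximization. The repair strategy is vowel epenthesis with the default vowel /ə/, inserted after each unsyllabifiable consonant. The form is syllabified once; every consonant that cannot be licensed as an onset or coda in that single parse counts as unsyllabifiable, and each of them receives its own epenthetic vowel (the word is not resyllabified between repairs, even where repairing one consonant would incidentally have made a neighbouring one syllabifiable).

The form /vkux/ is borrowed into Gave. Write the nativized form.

The consonants /v/, /x/ cannot be parsed into a legal (C)V(N) syllable (only a nasal (/m/, /n/, or /ŋ/) is licensed in coda position; onsets are limited to one consonant).
Epenthesis after each stranded consonant: /v/ → /və/, /x/ → /xə/.

vəkuxə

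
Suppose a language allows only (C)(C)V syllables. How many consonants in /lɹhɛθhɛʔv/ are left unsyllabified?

Under (C)(C)V, the unsyllabifiable consonants are /l/, /ʔ/, /v/ (no codas are permitted; onsets may contain at most 2 consonants).

3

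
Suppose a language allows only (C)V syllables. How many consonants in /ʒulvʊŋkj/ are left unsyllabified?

The consonants /l/, /ŋ/, /k/, /j/ cannot be parsed into a legal (C)V syllable (no codas are permitted; onsets are limited to one consonant).

4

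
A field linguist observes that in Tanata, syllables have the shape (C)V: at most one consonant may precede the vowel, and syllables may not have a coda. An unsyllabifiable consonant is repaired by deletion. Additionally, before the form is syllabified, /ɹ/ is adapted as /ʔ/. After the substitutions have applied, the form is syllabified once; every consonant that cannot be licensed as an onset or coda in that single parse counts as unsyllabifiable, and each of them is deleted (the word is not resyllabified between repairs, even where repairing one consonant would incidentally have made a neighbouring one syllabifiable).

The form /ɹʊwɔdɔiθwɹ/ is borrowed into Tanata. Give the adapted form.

ʔʊwɔdɔi

Substitution: /ɹ/ → /ʔ/, giving /ʔʊwɔdɔiθwʔ/.
The consonants /θ/, /w/, /ʔ/ cannot be parsed into a legal (C)V syllable (no codas are permitted; onsets are limited to one consonant).
Each unlicensed consonant is deleted: /θ/, /w/, /ʔ/.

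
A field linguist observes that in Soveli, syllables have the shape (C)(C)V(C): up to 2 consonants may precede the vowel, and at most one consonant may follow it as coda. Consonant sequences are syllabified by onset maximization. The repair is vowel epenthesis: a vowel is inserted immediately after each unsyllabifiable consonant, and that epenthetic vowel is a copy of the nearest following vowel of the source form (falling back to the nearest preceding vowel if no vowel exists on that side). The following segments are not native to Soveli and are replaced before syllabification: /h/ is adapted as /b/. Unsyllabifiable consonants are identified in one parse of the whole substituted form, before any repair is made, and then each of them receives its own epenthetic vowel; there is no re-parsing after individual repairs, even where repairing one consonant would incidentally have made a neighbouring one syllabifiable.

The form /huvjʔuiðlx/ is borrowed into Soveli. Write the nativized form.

Substitution: /h/ → /b/, giving /buvjʔuiðlx/.
Syllabifying with onset maximization leaves /l/, /x/ stranded (at most one coda consonant is licensed; onsets may contain at most 2 consonants).
Inserting the epenthetic vowel yields /l/ → /li/, /x/ → /xi/.

buvjʔuiðlixi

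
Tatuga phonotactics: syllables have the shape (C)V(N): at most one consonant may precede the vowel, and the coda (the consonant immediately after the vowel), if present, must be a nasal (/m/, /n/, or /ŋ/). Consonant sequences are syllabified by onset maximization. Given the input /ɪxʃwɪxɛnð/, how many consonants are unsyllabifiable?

Syllabifying with onset maximization leaves /x/, /ʃ/, /ð/ stranded (only a nasal (/m/, /n/, or /ŋ/) is licensed in coda position; onsets are limited to one consonant).

3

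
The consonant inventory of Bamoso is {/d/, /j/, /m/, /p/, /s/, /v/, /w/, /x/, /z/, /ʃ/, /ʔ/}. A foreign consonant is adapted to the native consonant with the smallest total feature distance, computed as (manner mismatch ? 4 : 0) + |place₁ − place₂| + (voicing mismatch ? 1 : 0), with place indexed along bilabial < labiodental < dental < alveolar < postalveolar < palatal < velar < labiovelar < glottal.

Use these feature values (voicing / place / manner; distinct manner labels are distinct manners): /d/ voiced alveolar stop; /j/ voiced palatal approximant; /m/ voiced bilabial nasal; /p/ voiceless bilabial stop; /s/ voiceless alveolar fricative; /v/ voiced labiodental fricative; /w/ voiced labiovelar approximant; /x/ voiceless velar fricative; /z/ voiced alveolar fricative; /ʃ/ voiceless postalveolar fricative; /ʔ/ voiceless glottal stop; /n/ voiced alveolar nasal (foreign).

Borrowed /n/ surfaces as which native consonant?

/m/ is closest: same manner (nasal), place distance 3 (alveolar→bilabial), same voicing; total 3. Next closest is /d/ at distance 4.

m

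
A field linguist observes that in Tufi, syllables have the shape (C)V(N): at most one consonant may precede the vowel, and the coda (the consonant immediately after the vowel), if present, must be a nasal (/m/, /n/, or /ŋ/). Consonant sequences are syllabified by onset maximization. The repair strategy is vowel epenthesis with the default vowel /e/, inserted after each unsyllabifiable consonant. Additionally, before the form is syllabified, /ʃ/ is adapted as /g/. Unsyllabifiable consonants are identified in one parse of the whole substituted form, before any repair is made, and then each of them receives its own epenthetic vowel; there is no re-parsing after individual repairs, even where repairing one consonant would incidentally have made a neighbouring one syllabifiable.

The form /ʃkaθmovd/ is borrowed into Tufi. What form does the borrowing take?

gekaθemovede

Substitution: /ʃ/ → /g/, giving /gkaθmovd/.
The consonants /g/, /θ/, /v/, /d/ cannot be parsed into a legal (C)V(N) syllable (only a nasal (/m/, /n/, or /ŋ/) is licensed in coda position; onsets are limited to one consonant).
Epenthesis after each stranded consonant: /g/ → /ge/, /θ/ → /θe/, /v/ → /ve/, /d/ → /de/.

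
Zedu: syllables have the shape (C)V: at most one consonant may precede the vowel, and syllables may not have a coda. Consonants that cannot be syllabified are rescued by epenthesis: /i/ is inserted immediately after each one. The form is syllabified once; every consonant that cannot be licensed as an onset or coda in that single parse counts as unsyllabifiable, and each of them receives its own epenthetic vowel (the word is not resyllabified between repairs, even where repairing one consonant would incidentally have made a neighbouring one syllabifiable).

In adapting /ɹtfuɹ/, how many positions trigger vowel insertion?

The unsyllabifiable consonants are /ɹ/, /t/, /ɹ/; each receives one epenthetic vowel.

3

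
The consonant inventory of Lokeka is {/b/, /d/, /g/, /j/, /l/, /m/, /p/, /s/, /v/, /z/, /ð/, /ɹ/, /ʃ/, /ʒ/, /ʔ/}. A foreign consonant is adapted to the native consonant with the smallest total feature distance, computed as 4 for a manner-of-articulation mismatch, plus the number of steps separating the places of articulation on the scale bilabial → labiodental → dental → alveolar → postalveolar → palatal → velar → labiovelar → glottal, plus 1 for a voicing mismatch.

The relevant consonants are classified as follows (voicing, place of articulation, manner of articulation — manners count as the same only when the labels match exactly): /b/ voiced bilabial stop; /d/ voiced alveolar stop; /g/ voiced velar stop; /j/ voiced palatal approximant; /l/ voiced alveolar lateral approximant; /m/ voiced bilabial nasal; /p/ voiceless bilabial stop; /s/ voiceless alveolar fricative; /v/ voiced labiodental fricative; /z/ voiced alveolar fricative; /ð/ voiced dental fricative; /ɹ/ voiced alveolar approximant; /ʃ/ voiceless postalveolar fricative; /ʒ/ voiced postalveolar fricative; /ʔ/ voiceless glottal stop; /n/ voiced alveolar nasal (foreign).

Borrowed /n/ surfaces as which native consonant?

m

/m/ is closest: same manner (nasal), place distance 3 (alveolar→bilabial), same voicing; total 3. Next closest is /d/ at distance 4.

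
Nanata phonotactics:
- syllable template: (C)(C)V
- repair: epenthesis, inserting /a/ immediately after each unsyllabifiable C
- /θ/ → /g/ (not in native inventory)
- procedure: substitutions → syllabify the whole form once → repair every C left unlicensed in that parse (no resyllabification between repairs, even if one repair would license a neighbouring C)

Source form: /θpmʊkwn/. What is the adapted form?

gapmʊkawana

Substitution: /θ/ → /g/, giving /gpmʊkwn/.
Syllabifying with onset maximization leaves /g/, /k/, /w/, /n/ stranded (no codas are permitted; onsets may contain at most 2 consonants).
Each unlicensed consonant becomes the onset of a new syllable: /g/ → /ga/, /k/ → /ka/, /w/ → /wa/, /n/ → /na/.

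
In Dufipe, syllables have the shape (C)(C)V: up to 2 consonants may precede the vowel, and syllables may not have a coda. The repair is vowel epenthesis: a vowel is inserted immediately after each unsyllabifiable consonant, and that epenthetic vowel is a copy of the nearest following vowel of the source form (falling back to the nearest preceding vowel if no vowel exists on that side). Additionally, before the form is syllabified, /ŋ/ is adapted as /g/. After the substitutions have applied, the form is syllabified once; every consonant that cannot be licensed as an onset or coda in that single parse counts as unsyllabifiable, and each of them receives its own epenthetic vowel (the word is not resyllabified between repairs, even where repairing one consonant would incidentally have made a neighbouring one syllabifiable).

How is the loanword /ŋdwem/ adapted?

Substitution: /ŋ/ → /g/, giving /gdwem/.
The consonants /g/, /m/ cannot be parsed into a legal (C)(C)V syllable (no codas are permitted; onsets may contain at most 2 consonants).
Epenthesis after each stranded consonant: /g/ → /ge/, /m/ → /me/.

gedweme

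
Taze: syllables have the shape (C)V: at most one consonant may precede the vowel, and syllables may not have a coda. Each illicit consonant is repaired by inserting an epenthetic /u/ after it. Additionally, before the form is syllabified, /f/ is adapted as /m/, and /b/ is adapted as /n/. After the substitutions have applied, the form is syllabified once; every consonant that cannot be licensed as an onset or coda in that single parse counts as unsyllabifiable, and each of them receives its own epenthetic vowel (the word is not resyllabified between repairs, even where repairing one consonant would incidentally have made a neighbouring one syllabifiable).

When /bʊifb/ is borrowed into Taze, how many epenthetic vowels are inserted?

2

After substitution the input is /nʊimn/.
The unsyllabifiable consonants are /m/, /n/; each receives one epenthetic vowel.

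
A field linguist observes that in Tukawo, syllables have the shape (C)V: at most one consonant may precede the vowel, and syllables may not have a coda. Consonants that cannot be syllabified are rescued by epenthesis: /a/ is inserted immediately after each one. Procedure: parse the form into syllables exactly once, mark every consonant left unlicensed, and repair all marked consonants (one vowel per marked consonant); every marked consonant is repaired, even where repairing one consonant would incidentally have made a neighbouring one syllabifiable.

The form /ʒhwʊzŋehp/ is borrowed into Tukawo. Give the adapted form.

ʒahawʊzaŋehapa

The consonants /ʒ/, /h/, /z/, /h/, /p/ cannot be parsed into a legal (C)V syllable (no codas are permitted; onsets are limited to one consonant).
Inserting the epenthetic vowel yields /ʒ/ → /ʒa/, /h/ → /ha/, /z/ → /za/, /h/ → /ha/, /p/ → /pa/.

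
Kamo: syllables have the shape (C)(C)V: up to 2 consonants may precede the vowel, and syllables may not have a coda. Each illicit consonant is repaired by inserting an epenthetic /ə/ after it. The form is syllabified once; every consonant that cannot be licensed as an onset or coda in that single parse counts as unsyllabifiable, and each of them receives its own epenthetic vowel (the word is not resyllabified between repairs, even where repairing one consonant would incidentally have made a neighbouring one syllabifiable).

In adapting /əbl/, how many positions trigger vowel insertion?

The unsyllabifiable consonants are /b/, /l/; each receives one epenthetic vowel.

2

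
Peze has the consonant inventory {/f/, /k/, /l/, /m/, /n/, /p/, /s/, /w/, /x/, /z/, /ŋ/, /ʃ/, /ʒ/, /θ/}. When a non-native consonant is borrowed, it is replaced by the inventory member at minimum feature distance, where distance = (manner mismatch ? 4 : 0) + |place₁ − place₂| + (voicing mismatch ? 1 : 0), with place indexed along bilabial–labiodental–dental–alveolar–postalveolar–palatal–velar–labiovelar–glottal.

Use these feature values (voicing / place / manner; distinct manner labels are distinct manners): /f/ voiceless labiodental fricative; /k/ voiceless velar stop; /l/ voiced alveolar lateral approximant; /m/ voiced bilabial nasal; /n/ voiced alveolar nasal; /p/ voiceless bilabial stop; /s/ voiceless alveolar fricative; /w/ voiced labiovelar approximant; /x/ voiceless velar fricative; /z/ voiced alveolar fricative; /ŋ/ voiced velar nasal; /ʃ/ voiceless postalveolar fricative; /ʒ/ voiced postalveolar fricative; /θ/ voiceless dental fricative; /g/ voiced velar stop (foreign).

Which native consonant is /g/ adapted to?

k

/k/ is closest: same manner (stop), place distance 0 (velar→velar), voicing differs (+1); total 1. Next closest is /ŋ/ at distance 4.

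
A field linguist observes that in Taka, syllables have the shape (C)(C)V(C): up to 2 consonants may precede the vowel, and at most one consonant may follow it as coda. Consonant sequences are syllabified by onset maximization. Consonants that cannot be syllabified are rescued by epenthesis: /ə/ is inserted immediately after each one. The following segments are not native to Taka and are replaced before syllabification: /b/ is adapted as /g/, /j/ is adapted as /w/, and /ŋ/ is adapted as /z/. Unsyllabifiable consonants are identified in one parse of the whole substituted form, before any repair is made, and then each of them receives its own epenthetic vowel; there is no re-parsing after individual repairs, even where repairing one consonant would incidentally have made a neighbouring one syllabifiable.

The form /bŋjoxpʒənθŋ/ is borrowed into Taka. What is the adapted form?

gəzwoxpʒənθəzə

Substitution: /b/ → /g/, /ŋ/ → /z/, /j/ → /w/, giving /gzwoxpʒənθz/.
Syllabifying with onset maximization leaves /g/, /θ/, /z/ stranded (at most one coda consonant is licensed; onsets may contain at most 2 consonants).
Epenthesis after each stranded consonant: /g/ → /gə/, /θ/ → /θə/, /z/ → /zə/.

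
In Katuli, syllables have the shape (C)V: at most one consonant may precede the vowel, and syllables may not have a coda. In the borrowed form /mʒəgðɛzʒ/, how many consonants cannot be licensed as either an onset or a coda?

4

Syllabifying with onset maximization leaves /m/, /g/, /z/, /ʒ/ stranded (no codas are permitted; onsets are limited to one consonant).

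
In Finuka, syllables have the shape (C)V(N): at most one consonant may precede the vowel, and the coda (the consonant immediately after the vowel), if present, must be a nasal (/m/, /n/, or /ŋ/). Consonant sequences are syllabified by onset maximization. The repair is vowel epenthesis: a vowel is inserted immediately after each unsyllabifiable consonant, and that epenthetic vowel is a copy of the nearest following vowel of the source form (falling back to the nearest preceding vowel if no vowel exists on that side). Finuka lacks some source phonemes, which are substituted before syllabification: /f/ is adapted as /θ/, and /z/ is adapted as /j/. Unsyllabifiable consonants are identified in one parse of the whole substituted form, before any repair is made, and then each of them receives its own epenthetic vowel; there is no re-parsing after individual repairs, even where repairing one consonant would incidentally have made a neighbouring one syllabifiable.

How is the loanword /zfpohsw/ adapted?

Substitution: /z/ → /j/, /f/ → /θ/, giving /jθpohsw/.
Syllabifying with onset maximization leaves /j/, /θ/, /h/, /s/, /w/ stranded (only a nasal (/m/, /n/, or /ŋ/) is licensed in coda position; onsets are limited to one consonant).
Epenthesis after each stranded consonant: /j/ → /jo/, /θ/ → /θo/, /h/ → /ho/, /s/ → /so/, /w/ → /wo/.

joθopohosowo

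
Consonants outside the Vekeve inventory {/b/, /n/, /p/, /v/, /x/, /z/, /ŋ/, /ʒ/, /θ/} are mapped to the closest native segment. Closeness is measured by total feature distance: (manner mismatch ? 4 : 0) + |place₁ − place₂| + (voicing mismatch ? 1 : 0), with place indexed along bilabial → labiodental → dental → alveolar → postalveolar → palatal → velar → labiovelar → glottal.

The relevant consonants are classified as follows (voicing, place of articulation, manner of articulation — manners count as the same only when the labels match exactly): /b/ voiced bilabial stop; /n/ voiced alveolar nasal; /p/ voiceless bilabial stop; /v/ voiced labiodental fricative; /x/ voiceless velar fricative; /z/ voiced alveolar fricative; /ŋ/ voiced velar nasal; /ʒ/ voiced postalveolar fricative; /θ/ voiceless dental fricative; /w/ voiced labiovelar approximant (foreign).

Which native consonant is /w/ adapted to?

ŋ

/ŋ/ is closest: manner differs (approximant→nasal, +4), place distance 1 (labiovelar→velar), same voicing; total 5. Next closest is /x/ at distance 6.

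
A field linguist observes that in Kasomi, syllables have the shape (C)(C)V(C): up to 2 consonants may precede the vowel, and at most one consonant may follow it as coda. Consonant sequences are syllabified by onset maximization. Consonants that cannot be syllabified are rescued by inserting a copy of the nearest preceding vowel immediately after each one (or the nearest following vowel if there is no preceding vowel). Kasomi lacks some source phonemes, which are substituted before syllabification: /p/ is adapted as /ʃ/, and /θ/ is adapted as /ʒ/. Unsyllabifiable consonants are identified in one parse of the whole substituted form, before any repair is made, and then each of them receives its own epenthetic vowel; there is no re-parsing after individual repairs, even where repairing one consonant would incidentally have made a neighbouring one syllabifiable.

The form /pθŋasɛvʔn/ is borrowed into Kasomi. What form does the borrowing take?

ʃaʒŋasɛvʔɛnɛ

Substitution: /p/ → /ʃ/, /θ/ → /ʒ/, giving /ʃʒŋasɛvʔn/.
Under (C)(C)V(C), the unsyllabifiable consonants are /ʃ/, /ʔ/, /n/ (at most one coda consonant is licensed; onsets may contain at most 2 consonants).
Epenthesis after each stranded consonant: /ʃ/ → /ʃa/, /ʔ/ → /ʔɛ/, /n/ → /nɛ/.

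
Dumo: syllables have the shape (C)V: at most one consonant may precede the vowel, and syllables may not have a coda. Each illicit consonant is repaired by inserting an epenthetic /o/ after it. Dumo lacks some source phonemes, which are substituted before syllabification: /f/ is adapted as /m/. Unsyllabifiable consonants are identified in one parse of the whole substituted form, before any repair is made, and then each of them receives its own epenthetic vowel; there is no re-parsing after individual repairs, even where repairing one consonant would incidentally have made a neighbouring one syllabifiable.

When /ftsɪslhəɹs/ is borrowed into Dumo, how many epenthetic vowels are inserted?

After substitution the input is /mtsɪslhəɹs/.
The unsyllabifiable consonants are /m/, /t/, /s/, /l/, /ɹ/, /s/; each receives one epenthetic vowel.

6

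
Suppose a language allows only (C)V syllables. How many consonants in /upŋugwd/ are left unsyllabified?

4

Syllabifying with onset maximization leaves /p/, /g/, /w/, /d/ stranded (no codas are permitted; onsets are limited to one consonant).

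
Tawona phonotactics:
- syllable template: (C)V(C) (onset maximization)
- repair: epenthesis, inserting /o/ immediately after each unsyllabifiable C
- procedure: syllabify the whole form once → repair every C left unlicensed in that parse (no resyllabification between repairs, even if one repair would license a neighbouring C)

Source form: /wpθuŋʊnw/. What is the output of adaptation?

wopoθuŋʊnwo

Under (C)V(C), the unsyllabifiable consonants are /w/, /p/, /w/ (at most one coda consonant is licensed; onsets are limited to one consonant).
Epenthesis after each stranded consonant: /w/ → /wo/, /p/ → /po/, /w/ → /wo/.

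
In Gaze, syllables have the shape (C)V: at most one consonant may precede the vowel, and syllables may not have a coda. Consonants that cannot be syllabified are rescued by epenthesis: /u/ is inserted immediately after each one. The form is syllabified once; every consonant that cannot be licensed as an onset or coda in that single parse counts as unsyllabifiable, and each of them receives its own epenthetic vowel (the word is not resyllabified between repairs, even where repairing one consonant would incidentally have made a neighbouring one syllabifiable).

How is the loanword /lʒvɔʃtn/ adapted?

The consonants /l/, /ʒ/, /ʃ/, /t/, /n/ cannot be parsed into a legal (C)V syllable (no codas are permitted; onsets are limited to one consonant).
Epenthesis after each stranded consonant: /l/ → /lu/, /ʒ/ → /ʒu/, /ʃ/ → /ʃu/, /t/ → /tu/, /n/ → /nu/.

luʒuvɔʃutunu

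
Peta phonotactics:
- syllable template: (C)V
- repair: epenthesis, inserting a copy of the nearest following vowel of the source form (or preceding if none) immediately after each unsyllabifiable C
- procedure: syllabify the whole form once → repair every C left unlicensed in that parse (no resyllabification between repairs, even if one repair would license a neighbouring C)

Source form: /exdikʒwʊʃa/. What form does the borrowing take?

The consonants /x/, /k/, /ʒ/ cannot be parsed into a legal (C)V syllable (no codas are permitted; onsets are limited to one consonant).
Each unlicensed consonant becomes the onset of a new syllable: /x/ → /xi/, /k/ → /kʊ/, /ʒ/ → /ʒʊ/.

exidikʊʒʊwʊʃa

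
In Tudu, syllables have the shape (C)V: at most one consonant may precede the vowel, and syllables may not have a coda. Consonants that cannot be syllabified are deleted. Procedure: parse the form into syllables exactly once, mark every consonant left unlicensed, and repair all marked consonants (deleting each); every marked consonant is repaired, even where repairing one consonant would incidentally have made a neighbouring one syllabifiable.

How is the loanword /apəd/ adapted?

Under (C)V, the unsyllabifiable consonants are /d/ (no codas are permitted; onsets are limited to one consonant).
Deletion applies to /d/.

apə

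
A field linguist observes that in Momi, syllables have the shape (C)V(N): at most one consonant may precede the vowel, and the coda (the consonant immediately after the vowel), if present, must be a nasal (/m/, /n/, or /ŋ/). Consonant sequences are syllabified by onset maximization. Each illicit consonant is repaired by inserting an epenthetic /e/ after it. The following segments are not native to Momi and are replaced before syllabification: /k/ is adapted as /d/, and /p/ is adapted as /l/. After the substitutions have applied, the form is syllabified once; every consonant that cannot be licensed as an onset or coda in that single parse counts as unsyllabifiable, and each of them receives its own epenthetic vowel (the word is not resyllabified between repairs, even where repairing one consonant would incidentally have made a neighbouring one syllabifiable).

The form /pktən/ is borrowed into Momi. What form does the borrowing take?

ledetən

Substitution: /p/ → /l/, /k/ → /d/, giving /ldtən/.
The consonants /l/, /d/ cannot be parsed into a legal (C)V(N) syllable (only a nasal (/m/, /n/, or /ŋ/) is licensed in coda position; onsets are limited to one consonant).
Each unlicensed consonant becomes the onset of a new syllable: /l/ → /le/, /d/ → /de/.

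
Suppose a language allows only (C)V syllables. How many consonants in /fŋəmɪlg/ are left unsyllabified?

3

The consonants /f/, /l/, /g/ cannot be parsed into a legal (C)V syllable (no codas are permitted; onsets are limited to one consonant).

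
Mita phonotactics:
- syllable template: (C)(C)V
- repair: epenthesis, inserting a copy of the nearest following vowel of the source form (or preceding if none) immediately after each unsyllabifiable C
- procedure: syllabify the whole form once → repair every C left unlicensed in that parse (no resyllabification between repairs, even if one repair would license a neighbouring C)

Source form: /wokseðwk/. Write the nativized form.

wokseðeweke

Under (C)(C)V, the unsyllabifiable consonants are /ð/, /w/, /k/ (no codas are permitted; onsets may contain at most 2 consonants).
Inserting the epenthetic vowel yields /ð/ → /ðe/, /w/ → /we/, /k/ → /ke/.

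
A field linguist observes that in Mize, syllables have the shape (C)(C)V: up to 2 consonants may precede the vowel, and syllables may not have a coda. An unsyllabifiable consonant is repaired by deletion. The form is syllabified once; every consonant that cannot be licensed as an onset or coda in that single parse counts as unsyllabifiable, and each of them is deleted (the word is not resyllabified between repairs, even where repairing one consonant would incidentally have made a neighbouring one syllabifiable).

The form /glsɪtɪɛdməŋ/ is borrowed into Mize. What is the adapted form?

Under (C)(C)V, the unsyllabifiable consonants are /g/, /ŋ/ (no codas are permitted; onsets may contain at most 2 consonants).
Each unlicensed consonant is deleted: /g/, /ŋ/.

lsɪtɪɛdmə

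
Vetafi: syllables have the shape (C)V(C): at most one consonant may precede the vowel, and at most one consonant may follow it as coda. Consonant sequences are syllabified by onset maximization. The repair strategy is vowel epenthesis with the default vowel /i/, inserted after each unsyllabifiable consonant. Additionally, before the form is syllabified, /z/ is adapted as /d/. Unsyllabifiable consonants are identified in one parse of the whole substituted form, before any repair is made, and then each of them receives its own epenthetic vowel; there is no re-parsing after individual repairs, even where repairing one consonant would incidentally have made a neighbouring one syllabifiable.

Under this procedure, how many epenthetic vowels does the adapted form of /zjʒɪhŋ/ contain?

After substitution the input is /djʒɪhŋ/.
The unsyllabifiable consonants are /d/, /j/, /ŋ/; each receives one epenthetic vowel.

3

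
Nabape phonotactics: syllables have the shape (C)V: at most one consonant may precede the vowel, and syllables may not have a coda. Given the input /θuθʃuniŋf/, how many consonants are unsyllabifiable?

3

The consonants /θ/, /ŋ/, /f/ cannot be parsed into a legal (C)V syllable (no codas are permitted; onsets are limited to one consonant).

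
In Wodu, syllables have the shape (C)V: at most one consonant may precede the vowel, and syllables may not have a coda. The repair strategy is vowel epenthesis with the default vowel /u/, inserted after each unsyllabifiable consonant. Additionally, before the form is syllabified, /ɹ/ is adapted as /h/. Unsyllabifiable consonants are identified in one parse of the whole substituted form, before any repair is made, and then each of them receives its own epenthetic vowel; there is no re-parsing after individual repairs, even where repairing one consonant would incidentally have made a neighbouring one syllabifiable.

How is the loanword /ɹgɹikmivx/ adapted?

huguhikumivuxu

Substitution: /ɹ/ → /h/, giving /hghikmivx/.
The consonants /h/, /g/, /k/, /v/, /x/ cannot be parsed into a legal (C)V syllable (no codas are permitted; onsets are limited to one consonant).
Each unlicensed consonant becomes the onset of a new syllable: /h/ → /hu/, /g/ → /gu/, /k/ → /ku/, /v/ → /vu/, /x/ → /xu/.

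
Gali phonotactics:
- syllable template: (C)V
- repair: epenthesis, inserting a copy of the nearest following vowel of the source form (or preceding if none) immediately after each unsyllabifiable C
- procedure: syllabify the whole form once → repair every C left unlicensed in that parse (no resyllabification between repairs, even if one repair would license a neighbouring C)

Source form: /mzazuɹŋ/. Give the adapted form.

The consonants /m/, /ɹ/, /ŋ/ cannot be parsed into a legal (C)V syllable (no codas are permitted; onsets are limited to one consonant).
Epenthesis after each stranded consonant: /m/ → /ma/, /ɹ/ → /ɹu/, /ŋ/ → /ŋu/.

mazazuɹuŋu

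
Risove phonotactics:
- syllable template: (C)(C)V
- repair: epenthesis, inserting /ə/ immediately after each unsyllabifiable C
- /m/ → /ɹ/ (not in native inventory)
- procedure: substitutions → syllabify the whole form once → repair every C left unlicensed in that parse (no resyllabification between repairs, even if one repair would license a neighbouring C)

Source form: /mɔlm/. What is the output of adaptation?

Substitution: /m/ → /ɹ/, giving /ɹɔlɹ/.
Syllabifying with onset maximization leaves /l/, /ɹ/ stranded (no codas are permitted; onsets may contain at most 2 consonants).
Inserting the epenthetic vowel yields /l/ → /lə/, /ɹ/ → /ɹə/.

ɹɔləɹə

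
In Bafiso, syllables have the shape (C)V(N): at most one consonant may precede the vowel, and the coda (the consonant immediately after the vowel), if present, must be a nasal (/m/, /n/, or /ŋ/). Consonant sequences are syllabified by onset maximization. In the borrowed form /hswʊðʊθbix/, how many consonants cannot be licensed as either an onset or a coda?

4

Syllabifying with onset maximization leaves /h/, /s/, /θ/, /x/ stranded (only a nasal (/m/, /n/, or /ŋ/) is licensed in coda position; onsets are limited to one consonant).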